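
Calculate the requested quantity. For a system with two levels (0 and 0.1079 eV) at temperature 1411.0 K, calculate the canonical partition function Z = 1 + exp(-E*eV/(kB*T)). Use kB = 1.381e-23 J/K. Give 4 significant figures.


Step 1: Compute beta*E = E*eV/(kB*T) = 0.1079*1.602e-19/(1.381e-23*1411.0) = 0.8871
Step 2: exp(-beta*E) = exp(-0.8871) = 0.4119
Step 3: Z = 1 + 0.4119 = 1.412

1.412


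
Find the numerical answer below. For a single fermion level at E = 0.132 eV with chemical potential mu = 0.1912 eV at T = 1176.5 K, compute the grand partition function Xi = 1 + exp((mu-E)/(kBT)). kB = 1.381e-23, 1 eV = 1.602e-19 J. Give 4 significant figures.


Step 1: (mu - E) = 0.1912 - 0.132 = 0.0592 eV
Step 2: x = (mu-E)*eV/(kB*T) = 0.0592*1.602e-19/(1.381e-23*1176.5) = 0.5837
Step 3: exp(x) = 1.793
Step 4: Xi = 1 + 1.793 = 2.793

2.793


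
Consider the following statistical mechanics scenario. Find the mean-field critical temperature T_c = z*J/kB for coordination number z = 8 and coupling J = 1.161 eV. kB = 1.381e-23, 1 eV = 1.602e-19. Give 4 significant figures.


Step 1: z*J = 8*1.161 = 9.288 eV
Step 2: Convert to Joules: 9.288*1.602e-19 = 1.488e-18 J
Step 3: T_c = 1.488e-18 / 1.381e-23 = 1.077e+05 K

1.077e+05


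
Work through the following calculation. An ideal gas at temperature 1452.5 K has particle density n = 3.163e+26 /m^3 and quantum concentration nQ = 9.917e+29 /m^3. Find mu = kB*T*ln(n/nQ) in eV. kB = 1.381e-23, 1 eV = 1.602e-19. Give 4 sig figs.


Step 1: n/nQ = 3.163e+26/9.917e+29 = 0.0003189
Step 2: ln(n/nQ) = -8.05
Step 3: mu = kB*T*ln(n/nQ) = 2.006e-20*-8.05 = -1.615e-19 J
Step 4: Convert to eV: -1.615e-19/1.602e-19 = -1.008 eV

-1.008


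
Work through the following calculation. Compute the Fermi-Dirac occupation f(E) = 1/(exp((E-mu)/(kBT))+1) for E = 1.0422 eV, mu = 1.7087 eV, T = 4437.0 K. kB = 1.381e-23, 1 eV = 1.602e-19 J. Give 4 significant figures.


Step 1: (E - mu) = 1.0422 - 1.7087 = -0.6665 eV
Step 2: Convert: (E-mu)*eV = -1.068e-19 J
Step 3: x = (E-mu)*eV/(kB*T) = -1.743
Step 4: f = 1/(exp(-1.743)+1) = 0.851

0.851


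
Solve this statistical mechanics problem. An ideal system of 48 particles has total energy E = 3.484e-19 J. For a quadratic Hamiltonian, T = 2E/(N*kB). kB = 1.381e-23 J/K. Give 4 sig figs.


Step 1: Numerator = 2*E = 2*3.484e-19 = 6.968e-19 J
Step 2: Denominator = N*kB = 48*1.381e-23 = 6.629e-22
Step 3: T = 6.968e-19 / 6.629e-22 = 1051 K

1051


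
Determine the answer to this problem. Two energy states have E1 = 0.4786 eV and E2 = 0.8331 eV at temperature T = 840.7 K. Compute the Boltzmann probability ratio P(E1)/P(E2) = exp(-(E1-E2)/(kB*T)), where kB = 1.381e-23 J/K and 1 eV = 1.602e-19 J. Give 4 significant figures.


Step 1: Compute energy difference dE = E1 - E2 = 0.4786 - 0.8331 = -0.3545 eV
Step 2: Convert to Joules: dE_J = -0.3545 * 1.602e-19 = -5.679e-20 J
Step 3: Compute exponent = -dE_J / (kB * T) = -(-5.679e-20) / (1.381e-23 * 840.7) = 4.892
Step 4: P(E1)/P(E2) = exp(4.892) = 133.2

133.2


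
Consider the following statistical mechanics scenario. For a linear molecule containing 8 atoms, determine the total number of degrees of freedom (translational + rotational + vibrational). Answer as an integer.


Step 1: Translational DOF = 3
Step 2: Rotational DOF (linear) = 2
Step 3: Vibrational DOF = 3*8 - 5 = 19
Step 4: Total = 3 + 2 + 19 = 24

24


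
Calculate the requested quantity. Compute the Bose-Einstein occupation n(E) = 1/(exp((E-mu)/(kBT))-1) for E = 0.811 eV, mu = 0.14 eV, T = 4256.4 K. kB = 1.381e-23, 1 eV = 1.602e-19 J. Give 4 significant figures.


Step 1: (E - mu) = 0.671 eV
Step 2: x = (E-mu)*eV/(kB*T) = 0.671*1.602e-19/(1.381e-23*4256.4) = 1.829
Step 3: exp(x) = 6.226
Step 4: n = 1/(exp(x)-1) = 0.1914

0.1914


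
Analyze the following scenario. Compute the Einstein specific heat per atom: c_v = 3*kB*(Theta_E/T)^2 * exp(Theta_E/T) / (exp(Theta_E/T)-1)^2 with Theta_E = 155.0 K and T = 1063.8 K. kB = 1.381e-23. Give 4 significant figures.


Step 1: x = Theta_E/T = 155.0/1063.8 = 0.1457
Step 2: x^2 = 0.02123
Step 3: exp(x) = 1.157
Step 4: c_v = 3*1.381e-23*0.02123*1.157/(1.157-1)^2 = 4.136e-23

4.136e-23


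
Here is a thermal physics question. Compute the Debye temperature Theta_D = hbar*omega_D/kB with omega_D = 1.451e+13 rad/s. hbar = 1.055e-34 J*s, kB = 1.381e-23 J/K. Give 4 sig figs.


Step 1: hbar*omega_D = 1.055e-34 * 1.451e+13 = 1.531e-21 J
Step 2: Theta_D = 1.531e-21 / 1.381e-23
Step 3: Theta_D = 110.8 K

110.8


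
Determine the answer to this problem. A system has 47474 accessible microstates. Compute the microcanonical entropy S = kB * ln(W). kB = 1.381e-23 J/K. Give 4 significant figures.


Step 1: ln(W) = ln(47474) = 10.77
Step 2: S = kB * ln(W) = 1.381e-23 * 10.77
Step 3: S = 1.487e-22 J/K

1.487e-22


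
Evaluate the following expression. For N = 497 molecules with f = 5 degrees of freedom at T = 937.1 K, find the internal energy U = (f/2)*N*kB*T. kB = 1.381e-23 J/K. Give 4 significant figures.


Step 1: f/2 = 5/2 = 2.5
Step 2: N*kB*T = 497*1.381e-23*937.1 = 6.432e-18
Step 3: U = 2.5 * 6.432e-18 = 1.608e-17 J

1.608e-17


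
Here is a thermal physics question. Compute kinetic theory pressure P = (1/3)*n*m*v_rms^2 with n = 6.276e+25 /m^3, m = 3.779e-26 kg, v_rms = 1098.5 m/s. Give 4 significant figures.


Step 1: v_rms^2 = 1098.5^2 = 1.207e+06
Step 2: n*m = 6.276e+25*3.779e-26 = 2.372
Step 3: P = (1/3)*2.372*1.207e+06 = 9.54e+05 Pa

9.54e+05


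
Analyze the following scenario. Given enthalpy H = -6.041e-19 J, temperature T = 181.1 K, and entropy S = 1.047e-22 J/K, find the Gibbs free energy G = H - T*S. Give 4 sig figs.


Step 1: T*S = 181.1 * 1.047e-22 = 1.896e-20 J
Step 2: G = H - T*S = -6.041e-19 - 1.896e-20
Step 3: G = -6.231e-19 J

-6.231e-19


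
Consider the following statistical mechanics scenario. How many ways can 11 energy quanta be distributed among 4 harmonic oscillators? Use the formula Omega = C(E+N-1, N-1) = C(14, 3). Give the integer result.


Step 1: Use binomial coefficient C(14, 3)
Step 2: Numerator = 14! / 11!
Step 3: Denominator = 3!
Step 4: Omega = 364

364


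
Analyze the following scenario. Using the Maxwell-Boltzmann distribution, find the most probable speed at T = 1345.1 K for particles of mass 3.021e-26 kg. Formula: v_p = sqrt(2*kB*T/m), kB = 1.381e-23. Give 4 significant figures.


Step 1: Numerator = 2*kB*T = 2*1.381e-23*1345.1 = 3.715e-20
Step 2: Ratio = 3.715e-20 / 3.021e-26 = 1.23e+06
Step 3: v_p = sqrt(1.23e+06) = 1109 m/s

1109


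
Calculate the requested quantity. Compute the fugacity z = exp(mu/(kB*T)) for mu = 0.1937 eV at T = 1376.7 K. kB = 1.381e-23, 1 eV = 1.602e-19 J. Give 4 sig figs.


Step 1: Convert mu to Joules: 0.1937*1.602e-19 = 3.103e-20 J
Step 2: kB*T = 1.381e-23*1376.7 = 1.901e-20 J
Step 3: mu/(kB*T) = 1.632
Step 4: z = exp(1.632) = 5.115

5.115


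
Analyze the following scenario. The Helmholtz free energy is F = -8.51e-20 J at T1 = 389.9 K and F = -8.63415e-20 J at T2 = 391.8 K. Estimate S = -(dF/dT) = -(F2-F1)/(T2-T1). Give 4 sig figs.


Step 1: dF = F2 - F1 = -8.63415e-20 - (-8.51e-20) = -1.2415e-21 J
Step 2: dT = T2 - T1 = 391.8 - 389.9 = 1.9 K
Step 3: S = -dF/dT = -(-1.2415e-21)/1.9 = 6.534e-22 J/K

6.534e-22


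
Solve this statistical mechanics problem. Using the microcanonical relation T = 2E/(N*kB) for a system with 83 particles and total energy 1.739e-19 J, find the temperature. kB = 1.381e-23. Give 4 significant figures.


Step 1: Numerator = 2*E = 2*1.739e-19 = 3.478e-19 J
Step 2: Denominator = N*kB = 83*1.381e-23 = 1.146e-21
Step 3: T = 3.478e-19 / 1.146e-21 = 303.4 K

303.4


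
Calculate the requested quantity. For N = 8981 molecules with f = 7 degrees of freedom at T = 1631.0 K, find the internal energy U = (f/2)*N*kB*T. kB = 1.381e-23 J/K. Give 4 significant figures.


Step 1: f/2 = 7/2 = 3.5
Step 2: N*kB*T = 8981*1.381e-23*1631.0 = 2.023e-16
Step 3: U = 3.5 * 2.023e-16 = 7.08e-16 J

7.08e-16


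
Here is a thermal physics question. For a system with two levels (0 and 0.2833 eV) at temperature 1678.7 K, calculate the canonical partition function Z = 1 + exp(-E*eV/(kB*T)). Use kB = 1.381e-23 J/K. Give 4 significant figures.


Step 1: Compute beta*E = E*eV/(kB*T) = 0.2833*1.602e-19/(1.381e-23*1678.7) = 1.958
Step 2: exp(-beta*E) = exp(-1.958) = 0.1412
Step 3: Z = 1 + 0.1412 = 1.141

1.141


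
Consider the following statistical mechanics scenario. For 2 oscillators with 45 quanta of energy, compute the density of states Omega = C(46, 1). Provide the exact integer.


Step 1: Use binomial coefficient C(46, 1)
Step 2: Numerator = 46! / 45!
Step 3: Denominator = 1!
Step 4: Omega = 46

46


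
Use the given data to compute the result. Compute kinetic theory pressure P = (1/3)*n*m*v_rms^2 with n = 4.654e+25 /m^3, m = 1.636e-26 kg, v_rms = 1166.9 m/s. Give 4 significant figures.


Step 1: v_rms^2 = 1166.9^2 = 1.362e+06
Step 2: n*m = 4.654e+25*1.636e-26 = 0.7614
Step 3: P = (1/3)*0.7614*1.362e+06 = 3.456e+05 Pa

3.456e+05


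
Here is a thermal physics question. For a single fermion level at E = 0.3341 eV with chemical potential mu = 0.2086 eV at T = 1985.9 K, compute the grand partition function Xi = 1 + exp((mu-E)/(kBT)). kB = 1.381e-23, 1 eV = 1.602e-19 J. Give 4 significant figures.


Step 1: (mu - E) = 0.2086 - 0.3341 = -0.1255 eV
Step 2: x = (mu-E)*eV/(kB*T) = -0.1255*1.602e-19/(1.381e-23*1985.9) = -0.7331
Step 3: exp(x) = 0.4804
Step 4: Xi = 1 + 0.4804 = 1.48

1.48


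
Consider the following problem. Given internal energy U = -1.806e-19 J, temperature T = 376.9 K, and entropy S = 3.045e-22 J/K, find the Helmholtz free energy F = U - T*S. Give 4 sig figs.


Step 1: T*S = 376.9 * 3.045e-22 = 1.148e-19 J
Step 2: F = U - T*S = -1.806e-19 - 1.148e-19
Step 3: F = -2.954e-19 J

-2.954e-19


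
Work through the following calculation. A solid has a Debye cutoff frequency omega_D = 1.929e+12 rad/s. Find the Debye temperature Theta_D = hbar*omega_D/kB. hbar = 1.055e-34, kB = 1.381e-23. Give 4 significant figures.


Step 1: hbar*omega_D = 1.055e-34 * 1.929e+12 = 2.035e-22 J
Step 2: Theta_D = 2.035e-22 / 1.381e-23
Step 3: Theta_D = 14.74 K

14.74


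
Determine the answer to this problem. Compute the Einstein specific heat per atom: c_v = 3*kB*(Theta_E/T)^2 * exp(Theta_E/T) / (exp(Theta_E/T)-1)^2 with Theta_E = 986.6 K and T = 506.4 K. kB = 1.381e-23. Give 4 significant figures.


Step 1: x = Theta_E/T = 986.6/506.4 = 1.948
Step 2: x^2 = 3.796
Step 3: exp(x) = 7.016
Step 4: c_v = 3*1.381e-23*3.796*7.016/(7.016-1)^2 = 3.048e-23

3.048e-23


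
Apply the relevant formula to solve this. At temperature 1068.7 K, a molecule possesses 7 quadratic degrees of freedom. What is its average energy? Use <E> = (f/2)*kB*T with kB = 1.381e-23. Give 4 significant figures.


Step 1: f/2 = 7/2 = 3.5
Step 2: kB*T = 1.381e-23 * 1068.7 = 1.476e-20
Step 3: <E> = 3.5 * 1.476e-20 = 5.166e-20 J

5.166e-20


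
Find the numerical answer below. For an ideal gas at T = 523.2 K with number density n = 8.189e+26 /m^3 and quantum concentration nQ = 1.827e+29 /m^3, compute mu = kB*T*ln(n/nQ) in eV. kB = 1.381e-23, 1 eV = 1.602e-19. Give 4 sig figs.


Step 1: n/nQ = 8.189e+26/1.827e+29 = 0.004482
Step 2: ln(n/nQ) = -5.408
Step 3: mu = kB*T*ln(n/nQ) = 7.225e-21*-5.408 = -3.907e-20 J
Step 4: Convert to eV: -3.907e-20/1.602e-19 = -0.2439 eV

-0.2439


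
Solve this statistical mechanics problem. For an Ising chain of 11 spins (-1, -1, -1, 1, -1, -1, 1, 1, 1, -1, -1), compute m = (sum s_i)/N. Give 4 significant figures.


Step 1: Count up spins (+1): 4, down spins (-1): 7
Step 2: Total magnetization M = 4 - 7 = -3
Step 3: m = M/N = -3/11 = -0.2727

-0.2727


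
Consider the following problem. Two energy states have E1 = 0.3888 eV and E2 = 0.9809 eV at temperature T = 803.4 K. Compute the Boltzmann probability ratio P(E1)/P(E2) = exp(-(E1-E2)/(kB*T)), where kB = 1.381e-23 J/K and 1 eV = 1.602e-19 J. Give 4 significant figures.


Step 1: Compute energy difference dE = E1 - E2 = 0.3888 - 0.9809 = -0.5921 eV
Step 2: Convert to Joules: dE_J = -0.5921 * 1.602e-19 = -9.485e-20 J
Step 3: Compute exponent = -dE_J / (kB * T) = -(-9.485e-20) / (1.381e-23 * 803.4) = 8.549
Step 4: P(E1)/P(E2) = exp(8.549) = 5163

5163


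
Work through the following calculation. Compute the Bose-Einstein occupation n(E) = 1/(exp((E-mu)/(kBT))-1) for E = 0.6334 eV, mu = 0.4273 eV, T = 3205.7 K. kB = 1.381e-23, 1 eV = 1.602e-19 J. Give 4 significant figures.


Step 1: (E - mu) = 0.2061 eV
Step 2: x = (E-mu)*eV/(kB*T) = 0.2061*1.602e-19/(1.381e-23*3205.7) = 0.7458
Step 3: exp(x) = 2.108
Step 4: n = 1/(exp(x)-1) = 0.9024

0.9024


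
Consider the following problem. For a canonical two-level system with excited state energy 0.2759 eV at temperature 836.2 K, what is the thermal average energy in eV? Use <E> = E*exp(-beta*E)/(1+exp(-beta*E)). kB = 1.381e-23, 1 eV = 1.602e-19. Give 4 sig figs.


Step 1: beta*E = 0.2759*1.602e-19/(1.381e-23*836.2) = 3.827
Step 2: exp(-beta*E) = 0.02176
Step 3: <E> = 0.2759*0.02176/(1+0.02176) = 0.005877 eV

0.005877


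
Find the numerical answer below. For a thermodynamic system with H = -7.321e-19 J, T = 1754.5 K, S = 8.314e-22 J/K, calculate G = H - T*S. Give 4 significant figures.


Step 1: T*S = 1754.5 * 8.314e-22 = 1.459e-18 J
Step 2: G = H - T*S = -7.321e-19 - 1.459e-18
Step 3: G = -2.191e-18 J

-2.191e-18


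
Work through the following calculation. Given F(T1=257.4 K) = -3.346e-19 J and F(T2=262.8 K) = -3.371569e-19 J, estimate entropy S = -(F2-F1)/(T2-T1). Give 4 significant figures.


Step 1: dF = F2 - F1 = -3.371569e-19 - (-3.346e-19) = -2.5569e-21 J
Step 2: dT = T2 - T1 = 262.8 - 257.4 = 5.4 K
Step 3: S = -dF/dT = -(-2.5569e-21)/5.4 = 4.735e-22 J/K

4.735e-22


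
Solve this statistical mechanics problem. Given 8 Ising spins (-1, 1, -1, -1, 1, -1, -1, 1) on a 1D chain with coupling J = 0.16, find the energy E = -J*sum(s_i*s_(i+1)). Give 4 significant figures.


Step 1: Nearest-neighbor products: -1, -1, 1, -1, -1, 1, -1
Step 2: Sum of products = -3
Step 3: E = -0.16 * -3 = 0.48

0.48


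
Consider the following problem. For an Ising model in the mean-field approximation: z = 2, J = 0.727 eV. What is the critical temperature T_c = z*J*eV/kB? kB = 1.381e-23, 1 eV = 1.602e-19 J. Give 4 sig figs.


Step 1: z*J = 2*0.727 = 1.454 eV
Step 2: Convert to Joules: 1.454*1.602e-19 = 2.329e-19 J
Step 3: T_c = 2.329e-19 / 1.381e-23 = 1.687e+04 K

1.687e+04


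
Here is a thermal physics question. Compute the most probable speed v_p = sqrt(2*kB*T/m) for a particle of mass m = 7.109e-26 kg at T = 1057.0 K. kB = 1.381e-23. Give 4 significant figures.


Step 1: Numerator = 2*kB*T = 2*1.381e-23*1057.0 = 2.919e-20
Step 2: Ratio = 2.919e-20 / 7.109e-26 = 4.107e+05
Step 3: v_p = sqrt(4.107e+05) = 640.8 m/s

640.8


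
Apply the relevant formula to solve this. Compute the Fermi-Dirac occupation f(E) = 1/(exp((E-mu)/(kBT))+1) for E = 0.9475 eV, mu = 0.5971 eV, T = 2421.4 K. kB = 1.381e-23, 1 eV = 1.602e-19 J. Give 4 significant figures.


Step 1: (E - mu) = 0.9475 - 0.5971 = 0.3504 eV
Step 2: Convert: (E-mu)*eV = 5.613e-20 J
Step 3: x = (E-mu)*eV/(kB*T) = 1.679
Step 4: f = 1/(exp(1.679)+1) = 0.1573

0.1573


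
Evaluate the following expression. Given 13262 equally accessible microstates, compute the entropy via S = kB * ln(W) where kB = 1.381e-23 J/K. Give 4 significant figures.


Step 1: ln(W) = ln(13262) = 9.493
Step 2: S = kB * ln(W) = 1.381e-23 * 9.493
Step 3: S = 1.311e-22 J/K

1.311e-22


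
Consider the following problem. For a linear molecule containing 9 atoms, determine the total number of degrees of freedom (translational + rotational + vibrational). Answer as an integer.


Step 1: Translational DOF = 3
Step 2: Rotational DOF (linear) = 2
Step 3: Vibrational DOF = 3*9 - 5 = 22
Step 4: Total = 3 + 2 + 22 = 27

27


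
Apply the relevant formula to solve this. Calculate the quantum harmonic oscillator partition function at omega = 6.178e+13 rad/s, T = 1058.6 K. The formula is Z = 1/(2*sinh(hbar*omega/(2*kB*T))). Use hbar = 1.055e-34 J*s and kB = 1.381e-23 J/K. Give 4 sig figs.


Step 1: Compute x = hbar*omega/(kB*T) = 1.055e-34*6.178e+13/(1.381e-23*1058.6) = 0.4458
Step 2: x/2 = 0.2229
Step 3: sinh(x/2) = 0.2248
Step 4: Z = 1/(2*0.2248) = 2.225

2.225


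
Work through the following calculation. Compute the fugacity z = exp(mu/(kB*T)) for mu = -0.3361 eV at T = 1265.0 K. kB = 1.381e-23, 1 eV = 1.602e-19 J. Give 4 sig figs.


Step 1: Convert mu to Joules: -0.3361*1.602e-19 = -5.384e-20 J
Step 2: kB*T = 1.381e-23*1265.0 = 1.747e-20 J
Step 3: mu/(kB*T) = -3.082
Step 4: z = exp(-3.082) = 0.04586

0.04586


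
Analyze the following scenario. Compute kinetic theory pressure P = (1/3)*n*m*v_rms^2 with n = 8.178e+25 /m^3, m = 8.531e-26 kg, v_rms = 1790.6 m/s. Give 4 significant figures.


Step 1: v_rms^2 = 1790.6^2 = 3.206e+06
Step 2: n*m = 8.178e+25*8.531e-26 = 6.977
Step 3: P = (1/3)*6.977*3.206e+06 = 7.456e+06 Pa

7.456e+06


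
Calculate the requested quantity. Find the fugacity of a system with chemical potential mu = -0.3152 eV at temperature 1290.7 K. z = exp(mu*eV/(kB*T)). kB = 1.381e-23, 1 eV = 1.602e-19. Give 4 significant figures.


Step 1: Convert mu to Joules: -0.3152*1.602e-19 = -5.05e-20 J
Step 2: kB*T = 1.381e-23*1290.7 = 1.782e-20 J
Step 3: mu/(kB*T) = -2.833
Step 4: z = exp(-2.833) = 0.05884

0.05884


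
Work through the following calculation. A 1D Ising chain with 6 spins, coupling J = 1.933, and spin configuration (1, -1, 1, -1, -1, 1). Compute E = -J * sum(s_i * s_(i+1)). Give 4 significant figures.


Step 1: Nearest-neighbor products: -1, -1, -1, 1, -1
Step 2: Sum of products = -3
Step 3: E = -1.933 * -3 = 5.799

5.799


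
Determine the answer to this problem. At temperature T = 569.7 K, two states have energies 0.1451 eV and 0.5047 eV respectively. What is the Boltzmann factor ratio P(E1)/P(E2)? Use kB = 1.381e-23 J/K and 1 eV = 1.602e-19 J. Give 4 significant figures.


Step 1: Compute energy difference dE = E1 - E2 = 0.1451 - 0.5047 = -0.3596 eV
Step 2: Convert to Joules: dE_J = -0.3596 * 1.602e-19 = -5.761e-20 J
Step 3: Compute exponent = -dE_J / (kB * T) = -(-5.761e-20) / (1.381e-23 * 569.7) = 7.322
Step 4: P(E1)/P(E2) = exp(7.322) = 1514

1514


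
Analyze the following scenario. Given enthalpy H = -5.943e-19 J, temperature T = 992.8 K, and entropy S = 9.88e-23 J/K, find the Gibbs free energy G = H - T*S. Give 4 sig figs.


Step 1: T*S = 992.8 * 9.88e-23 = 9.809e-20 J
Step 2: G = H - T*S = -5.943e-19 - 9.809e-20
Step 3: G = -6.924e-19 J

-6.924e-19


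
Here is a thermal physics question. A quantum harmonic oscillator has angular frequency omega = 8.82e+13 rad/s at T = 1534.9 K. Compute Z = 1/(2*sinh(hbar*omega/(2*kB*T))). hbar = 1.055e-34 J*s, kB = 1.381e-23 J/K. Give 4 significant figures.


Step 1: Compute x = hbar*omega/(kB*T) = 1.055e-34*8.82e+13/(1.381e-23*1534.9) = 0.439
Step 2: x/2 = 0.2195
Step 3: sinh(x/2) = 0.2213
Step 4: Z = 1/(2*0.2213) = 2.26

2.26


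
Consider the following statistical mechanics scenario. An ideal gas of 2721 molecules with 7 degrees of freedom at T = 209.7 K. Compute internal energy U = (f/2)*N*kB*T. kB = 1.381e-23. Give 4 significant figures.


Step 1: f/2 = 7/2 = 3.5
Step 2: N*kB*T = 2721*1.381e-23*209.7 = 7.88e-18
Step 3: U = 3.5 * 7.88e-18 = 2.758e-17 J

2.758e-17


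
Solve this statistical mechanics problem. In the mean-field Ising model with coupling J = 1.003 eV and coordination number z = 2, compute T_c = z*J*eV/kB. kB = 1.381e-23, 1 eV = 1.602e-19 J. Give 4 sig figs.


Step 1: z*J = 2*1.003 = 2.006 eV
Step 2: Convert to Joules: 2.006*1.602e-19 = 3.214e-19 J
Step 3: T_c = 3.214e-19 / 1.381e-23 = 2.327e+04 K

2.327e+04


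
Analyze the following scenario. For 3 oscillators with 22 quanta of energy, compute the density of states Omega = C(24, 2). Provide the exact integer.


Step 1: Use binomial coefficient C(24, 2)
Step 2: Numerator = 24! / 22!
Step 3: Denominator = 2!
Step 4: Omega = 276

276


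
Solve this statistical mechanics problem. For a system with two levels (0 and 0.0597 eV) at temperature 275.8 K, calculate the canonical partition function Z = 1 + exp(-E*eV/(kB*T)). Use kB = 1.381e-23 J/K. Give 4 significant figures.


Step 1: Compute beta*E = E*eV/(kB*T) = 0.0597*1.602e-19/(1.381e-23*275.8) = 2.511
Step 2: exp(-beta*E) = exp(-2.511) = 0.08119
Step 3: Z = 1 + 0.08119 = 1.081

1.081


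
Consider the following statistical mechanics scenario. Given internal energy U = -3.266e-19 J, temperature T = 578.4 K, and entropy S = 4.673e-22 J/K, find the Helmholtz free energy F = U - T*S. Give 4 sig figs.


Step 1: T*S = 578.4 * 4.673e-22 = 2.703e-19 J
Step 2: F = U - T*S = -3.266e-19 - 2.703e-19
Step 3: F = -5.969e-19 J

-5.969e-19


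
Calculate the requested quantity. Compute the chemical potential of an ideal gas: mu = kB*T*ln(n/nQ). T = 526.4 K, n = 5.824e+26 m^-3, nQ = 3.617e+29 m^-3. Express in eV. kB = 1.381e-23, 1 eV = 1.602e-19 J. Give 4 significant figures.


Step 1: n/nQ = 5.824e+26/3.617e+29 = 0.00161
Step 2: ln(n/nQ) = -6.431
Step 3: mu = kB*T*ln(n/nQ) = 7.27e-21*-6.431 = -4.675e-20 J
Step 4: Convert to eV: -4.675e-20/1.602e-19 = -0.2918 eV

-0.2918


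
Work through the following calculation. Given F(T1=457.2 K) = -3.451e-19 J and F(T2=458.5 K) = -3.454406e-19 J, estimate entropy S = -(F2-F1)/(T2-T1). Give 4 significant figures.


Step 1: dF = F2 - F1 = -3.454406e-19 - (-3.451e-19) = -3.406e-22 J
Step 2: dT = T2 - T1 = 458.5 - 457.2 = 1.3 K
Step 3: S = -dF/dT = -(-3.406e-22)/1.3 = 2.62e-22 J/K

2.62e-22


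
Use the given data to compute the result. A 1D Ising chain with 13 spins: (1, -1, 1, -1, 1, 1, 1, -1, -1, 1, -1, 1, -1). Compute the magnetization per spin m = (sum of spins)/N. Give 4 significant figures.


Step 1: Count up spins (+1): 7, down spins (-1): 6
Step 2: Total magnetization M = 7 - 6 = 1
Step 3: m = M/N = 1/13 = 0.07692

0.07692


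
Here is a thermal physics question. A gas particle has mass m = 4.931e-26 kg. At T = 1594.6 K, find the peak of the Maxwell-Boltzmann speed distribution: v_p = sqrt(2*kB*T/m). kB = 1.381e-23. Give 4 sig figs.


Step 1: Numerator = 2*kB*T = 2*1.381e-23*1594.6 = 4.404e-20
Step 2: Ratio = 4.404e-20 / 4.931e-26 = 8.932e+05
Step 3: v_p = sqrt(8.932e+05) = 945.1 m/s

945.1


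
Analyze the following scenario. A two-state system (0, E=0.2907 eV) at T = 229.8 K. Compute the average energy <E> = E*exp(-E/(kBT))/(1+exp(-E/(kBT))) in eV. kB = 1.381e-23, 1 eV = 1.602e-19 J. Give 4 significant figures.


Step 1: beta*E = 0.2907*1.602e-19/(1.381e-23*229.8) = 14.67
Step 2: exp(-beta*E) = 4.236e-07
Step 3: <E> = 0.2907*4.236e-07/(1+4.236e-07) = 1.231e-07 eV

1.231e-07


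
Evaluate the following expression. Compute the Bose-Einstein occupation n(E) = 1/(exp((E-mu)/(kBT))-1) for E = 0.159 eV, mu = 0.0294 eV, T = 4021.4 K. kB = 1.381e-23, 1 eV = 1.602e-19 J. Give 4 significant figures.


Step 1: (E - mu) = 0.1296 eV
Step 2: x = (E-mu)*eV/(kB*T) = 0.1296*1.602e-19/(1.381e-23*4021.4) = 0.3738
Step 3: exp(x) = 1.453
Step 4: n = 1/(exp(x)-1) = 2.206

2.206


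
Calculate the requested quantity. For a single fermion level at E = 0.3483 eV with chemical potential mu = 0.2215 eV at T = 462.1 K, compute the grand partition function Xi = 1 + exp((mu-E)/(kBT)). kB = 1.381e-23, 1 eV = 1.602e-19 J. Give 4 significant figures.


Step 1: (mu - E) = 0.2215 - 0.3483 = -0.1268 eV
Step 2: x = (mu-E)*eV/(kB*T) = -0.1268*1.602e-19/(1.381e-23*462.1) = -3.183
Step 3: exp(x) = 0.04146
Step 4: Xi = 1 + 0.04146 = 1.041

1.041


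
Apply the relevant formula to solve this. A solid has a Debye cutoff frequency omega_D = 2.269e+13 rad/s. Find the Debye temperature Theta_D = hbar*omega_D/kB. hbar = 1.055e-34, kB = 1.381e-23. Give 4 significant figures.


Step 1: hbar*omega_D = 1.055e-34 * 2.269e+13 = 2.394e-21 J
Step 2: Theta_D = 2.394e-21 / 1.381e-23
Step 3: Theta_D = 173.3 K

173.3


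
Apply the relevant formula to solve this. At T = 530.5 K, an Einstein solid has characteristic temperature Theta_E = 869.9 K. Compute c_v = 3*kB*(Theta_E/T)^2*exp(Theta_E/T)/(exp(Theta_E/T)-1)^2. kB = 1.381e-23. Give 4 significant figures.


Step 1: x = Theta_E/T = 869.9/530.5 = 1.64
Step 2: x^2 = 2.689
Step 3: exp(x) = 5.154
Step 4: c_v = 3*1.381e-23*2.689*5.154/(5.154-1)^2 = 3.327e-23

3.327e-23


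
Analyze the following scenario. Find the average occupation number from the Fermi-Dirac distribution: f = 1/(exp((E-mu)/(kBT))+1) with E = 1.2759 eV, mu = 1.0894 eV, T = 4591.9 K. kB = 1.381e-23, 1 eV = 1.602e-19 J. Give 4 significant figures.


Step 1: (E - mu) = 1.2759 - 1.0894 = 0.1865 eV
Step 2: Convert: (E-mu)*eV = 2.988e-20 J
Step 3: x = (E-mu)*eV/(kB*T) = 0.4711
Step 4: f = 1/(exp(0.4711)+1) = 0.3843

0.3843


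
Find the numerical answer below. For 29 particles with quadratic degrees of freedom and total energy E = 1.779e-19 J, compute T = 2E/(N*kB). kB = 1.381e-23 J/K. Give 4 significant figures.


Step 1: Numerator = 2*E = 2*1.779e-19 = 3.558e-19 J
Step 2: Denominator = N*kB = 29*1.381e-23 = 4.005e-22
Step 3: T = 3.558e-19 / 4.005e-22 = 888.4 K

888.4


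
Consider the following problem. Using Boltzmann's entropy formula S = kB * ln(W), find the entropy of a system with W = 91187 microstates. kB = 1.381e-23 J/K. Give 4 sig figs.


Step 1: ln(W) = ln(91187) = 11.42
Step 2: S = kB * ln(W) = 1.381e-23 * 11.42
Step 3: S = 1.577e-22 J/K

1.577e-22


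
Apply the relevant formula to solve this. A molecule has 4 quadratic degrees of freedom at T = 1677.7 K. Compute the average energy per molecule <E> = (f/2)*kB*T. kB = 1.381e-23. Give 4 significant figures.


Step 1: f/2 = 4/2 = 2
Step 2: kB*T = 1.381e-23 * 1677.7 = 2.317e-20
Step 3: <E> = 2 * 2.317e-20 = 4.634e-20 J

4.634e-20


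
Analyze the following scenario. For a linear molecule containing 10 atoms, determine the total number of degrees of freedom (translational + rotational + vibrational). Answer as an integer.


Step 1: Translational DOF = 3
Step 2: Rotational DOF (linear) = 2
Step 3: Vibrational DOF = 3*10 - 5 = 25
Step 4: Total = 3 + 2 + 25 = 30

30


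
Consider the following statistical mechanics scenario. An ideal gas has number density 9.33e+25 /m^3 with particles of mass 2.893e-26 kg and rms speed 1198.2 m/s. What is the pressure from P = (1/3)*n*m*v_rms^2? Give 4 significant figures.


Step 1: v_rms^2 = 1198.2^2 = 1.436e+06
Step 2: n*m = 9.33e+25*2.893e-26 = 2.699
Step 3: P = (1/3)*2.699*1.436e+06 = 1.292e+06 Pa

1.292e+06


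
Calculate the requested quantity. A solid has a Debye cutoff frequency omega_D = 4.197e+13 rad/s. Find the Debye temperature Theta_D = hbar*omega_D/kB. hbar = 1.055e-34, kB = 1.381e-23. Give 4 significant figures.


Step 1: hbar*omega_D = 1.055e-34 * 4.197e+13 = 4.428e-21 J
Step 2: Theta_D = 4.428e-21 / 1.381e-23
Step 3: Theta_D = 320.6 K

320.6


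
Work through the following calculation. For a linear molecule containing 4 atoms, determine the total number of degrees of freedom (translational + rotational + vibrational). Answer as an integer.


Step 1: Translational DOF = 3
Step 2: Rotational DOF (linear) = 2
Step 3: Vibrational DOF = 3*4 - 5 = 7
Step 4: Total = 3 + 2 + 7 = 12

12


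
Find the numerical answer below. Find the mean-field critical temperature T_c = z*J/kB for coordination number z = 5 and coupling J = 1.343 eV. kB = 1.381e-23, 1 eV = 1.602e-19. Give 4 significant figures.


Step 1: z*J = 5*1.343 = 6.715 eV
Step 2: Convert to Joules: 6.715*1.602e-19 = 1.076e-18 J
Step 3: T_c = 1.076e-18 / 1.381e-23 = 7.79e+04 K

7.79e+04


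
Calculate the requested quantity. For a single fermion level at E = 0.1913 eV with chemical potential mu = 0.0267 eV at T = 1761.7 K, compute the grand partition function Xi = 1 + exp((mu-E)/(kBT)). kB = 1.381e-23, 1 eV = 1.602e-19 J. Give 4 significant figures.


Step 1: (mu - E) = 0.0267 - 0.1913 = -0.1646 eV
Step 2: x = (mu-E)*eV/(kB*T) = -0.1646*1.602e-19/(1.381e-23*1761.7) = -1.084
Step 3: exp(x) = 0.3383
Step 4: Xi = 1 + 0.3383 = 1.338

1.338


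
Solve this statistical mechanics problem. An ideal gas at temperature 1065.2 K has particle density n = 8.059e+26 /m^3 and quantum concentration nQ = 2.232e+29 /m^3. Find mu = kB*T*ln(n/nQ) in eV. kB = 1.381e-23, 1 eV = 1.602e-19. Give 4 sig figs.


Step 1: n/nQ = 8.059e+26/2.232e+29 = 0.003611
Step 2: ln(n/nQ) = -5.624
Step 3: mu = kB*T*ln(n/nQ) = 1.471e-20*-5.624 = -8.273e-20 J
Step 4: Convert to eV: -8.273e-20/1.602e-19 = -0.5164 eV

-0.5164


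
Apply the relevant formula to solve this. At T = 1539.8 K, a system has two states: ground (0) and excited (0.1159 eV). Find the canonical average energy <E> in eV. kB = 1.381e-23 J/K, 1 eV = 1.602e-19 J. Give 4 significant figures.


Step 1: beta*E = 0.1159*1.602e-19/(1.381e-23*1539.8) = 0.8731
Step 2: exp(-beta*E) = 0.4176
Step 3: <E> = 0.1159*0.4176/(1+0.4176) = 0.03414 eV

0.03414


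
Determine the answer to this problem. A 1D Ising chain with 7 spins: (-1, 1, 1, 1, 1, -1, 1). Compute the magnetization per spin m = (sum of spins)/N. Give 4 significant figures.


Step 1: Count up spins (+1): 5, down spins (-1): 2
Step 2: Total magnetization M = 5 - 2 = 3
Step 3: m = M/N = 3/7 = 0.4286

0.4286


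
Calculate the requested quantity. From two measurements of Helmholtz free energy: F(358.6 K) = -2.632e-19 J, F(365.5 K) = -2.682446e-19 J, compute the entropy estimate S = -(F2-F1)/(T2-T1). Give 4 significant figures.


Step 1: dF = F2 - F1 = -2.682446e-19 - (-2.632e-19) = -5.0446e-21 J
Step 2: dT = T2 - T1 = 365.5 - 358.6 = 6.9 K
Step 3: S = -dF/dT = -(-5.0446e-21)/6.9 = 7.311e-22 J/K

7.311e-22


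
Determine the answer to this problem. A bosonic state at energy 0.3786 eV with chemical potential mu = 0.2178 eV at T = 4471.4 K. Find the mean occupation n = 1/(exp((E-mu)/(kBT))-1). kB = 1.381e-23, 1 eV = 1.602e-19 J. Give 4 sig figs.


Step 1: (E - mu) = 0.1608 eV
Step 2: x = (E-mu)*eV/(kB*T) = 0.1608*1.602e-19/(1.381e-23*4471.4) = 0.4172
Step 3: exp(x) = 1.518
Step 4: n = 1/(exp(x)-1) = 1.932

1.932


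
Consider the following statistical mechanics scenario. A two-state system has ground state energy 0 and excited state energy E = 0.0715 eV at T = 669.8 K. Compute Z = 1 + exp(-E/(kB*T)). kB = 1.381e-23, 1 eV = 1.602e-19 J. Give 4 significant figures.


Step 1: Compute beta*E = E*eV/(kB*T) = 0.0715*1.602e-19/(1.381e-23*669.8) = 1.238
Step 2: exp(-beta*E) = exp(-1.238) = 0.2899
Step 3: Z = 1 + 0.2899 = 1.29

1.29


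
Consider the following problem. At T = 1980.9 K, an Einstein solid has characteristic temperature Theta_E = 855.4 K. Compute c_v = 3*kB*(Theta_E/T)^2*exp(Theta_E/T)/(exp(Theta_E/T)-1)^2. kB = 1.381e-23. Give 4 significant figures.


Step 1: x = Theta_E/T = 855.4/1980.9 = 0.4318
Step 2: x^2 = 0.1865
Step 3: exp(x) = 1.54
Step 4: c_v = 3*1.381e-23*0.1865*1.54/(1.54-1)^2 = 4.079e-23

4.079e-23


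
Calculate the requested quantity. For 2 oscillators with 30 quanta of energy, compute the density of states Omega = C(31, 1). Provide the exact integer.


Step 1: Use binomial coefficient C(31, 1)
Step 2: Numerator = 31! / 30!
Step 3: Denominator = 1!
Step 4: Omega = 31

31


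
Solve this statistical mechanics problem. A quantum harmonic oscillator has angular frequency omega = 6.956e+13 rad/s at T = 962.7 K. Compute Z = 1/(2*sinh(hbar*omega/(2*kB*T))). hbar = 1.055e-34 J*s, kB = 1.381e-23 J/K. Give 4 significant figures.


Step 1: Compute x = hbar*omega/(kB*T) = 1.055e-34*6.956e+13/(1.381e-23*962.7) = 0.552
Step 2: x/2 = 0.276
Step 3: sinh(x/2) = 0.2795
Step 4: Z = 1/(2*0.2795) = 1.789

1.789


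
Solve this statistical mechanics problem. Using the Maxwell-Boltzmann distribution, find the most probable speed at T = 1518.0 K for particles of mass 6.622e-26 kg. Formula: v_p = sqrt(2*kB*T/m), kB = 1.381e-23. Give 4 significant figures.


Step 1: Numerator = 2*kB*T = 2*1.381e-23*1518.0 = 4.193e-20
Step 2: Ratio = 4.193e-20 / 6.622e-26 = 6.331e+05
Step 3: v_p = sqrt(6.331e+05) = 795.7 m/s

795.7


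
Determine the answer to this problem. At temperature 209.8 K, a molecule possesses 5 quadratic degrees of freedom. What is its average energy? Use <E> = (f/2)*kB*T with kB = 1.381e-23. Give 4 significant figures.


Step 1: f/2 = 5/2 = 2.5
Step 2: kB*T = 1.381e-23 * 209.8 = 2.897e-21
Step 3: <E> = 2.5 * 2.897e-21 = 7.243e-21 J

7.243e-21


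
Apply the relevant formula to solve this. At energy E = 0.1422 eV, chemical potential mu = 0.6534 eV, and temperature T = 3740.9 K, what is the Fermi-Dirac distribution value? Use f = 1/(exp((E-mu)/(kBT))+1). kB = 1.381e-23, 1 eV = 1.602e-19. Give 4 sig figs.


Step 1: (E - mu) = 0.1422 - 0.6534 = -0.5112 eV
Step 2: Convert: (E-mu)*eV = -8.189e-20 J
Step 3: x = (E-mu)*eV/(kB*T) = -1.585
Step 4: f = 1/(exp(-1.585)+1) = 0.8299

0.8299


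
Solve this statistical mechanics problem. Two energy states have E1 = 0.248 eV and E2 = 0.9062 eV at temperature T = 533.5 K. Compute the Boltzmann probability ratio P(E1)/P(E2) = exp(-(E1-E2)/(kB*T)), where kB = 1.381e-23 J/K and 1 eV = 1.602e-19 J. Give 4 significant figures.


Step 1: Compute energy difference dE = E1 - E2 = 0.248 - 0.9062 = -0.6582 eV
Step 2: Convert to Joules: dE_J = -0.6582 * 1.602e-19 = -1.054e-19 J
Step 3: Compute exponent = -dE_J / (kB * T) = -(-1.054e-19) / (1.381e-23 * 533.5) = 14.31
Step 4: P(E1)/P(E2) = exp(14.31) = 1.643e+06

1.643e+06


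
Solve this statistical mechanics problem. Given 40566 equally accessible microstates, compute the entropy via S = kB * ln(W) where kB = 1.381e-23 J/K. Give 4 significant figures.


Step 1: ln(W) = ln(40566) = 10.61
Step 2: S = kB * ln(W) = 1.381e-23 * 10.61
Step 3: S = 1.465e-22 J/K

1.465e-22


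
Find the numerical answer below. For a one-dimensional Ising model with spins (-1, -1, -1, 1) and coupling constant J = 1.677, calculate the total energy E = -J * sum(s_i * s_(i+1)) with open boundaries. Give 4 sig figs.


Step 1: Nearest-neighbor products: 1, 1, -1
Step 2: Sum of products = 1
Step 3: E = -1.677 * 1 = -1.677

-1.677


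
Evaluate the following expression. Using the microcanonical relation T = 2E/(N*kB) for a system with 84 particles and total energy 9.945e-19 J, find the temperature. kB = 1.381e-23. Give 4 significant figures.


Step 1: Numerator = 2*E = 2*9.945e-19 = 1.989e-18 J
Step 2: Denominator = N*kB = 84*1.381e-23 = 1.16e-21
Step 3: T = 1.989e-18 / 1.16e-21 = 1715 K

1715


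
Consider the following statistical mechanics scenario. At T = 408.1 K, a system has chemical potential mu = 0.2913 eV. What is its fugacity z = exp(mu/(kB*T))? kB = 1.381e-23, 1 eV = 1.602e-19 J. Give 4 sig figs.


Step 1: Convert mu to Joules: 0.2913*1.602e-19 = 4.667e-20 J
Step 2: kB*T = 1.381e-23*408.1 = 5.636e-21 J
Step 3: mu/(kB*T) = 8.28
Step 4: z = exp(8.28) = 3945

3945


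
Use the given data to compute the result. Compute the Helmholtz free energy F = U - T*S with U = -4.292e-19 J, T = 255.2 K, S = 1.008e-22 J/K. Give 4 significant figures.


Step 1: T*S = 255.2 * 1.008e-22 = 2.572e-20 J
Step 2: F = U - T*S = -4.292e-19 - 2.572e-20
Step 3: F = -4.549e-19 J

-4.549e-19


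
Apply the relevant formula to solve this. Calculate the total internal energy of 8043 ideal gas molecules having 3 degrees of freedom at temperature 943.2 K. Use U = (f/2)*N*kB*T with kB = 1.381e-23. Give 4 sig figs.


Step 1: f/2 = 3/2 = 1.5
Step 2: N*kB*T = 8043*1.381e-23*943.2 = 1.048e-16
Step 3: U = 1.5 * 1.048e-16 = 1.571e-16 J

1.571e-16


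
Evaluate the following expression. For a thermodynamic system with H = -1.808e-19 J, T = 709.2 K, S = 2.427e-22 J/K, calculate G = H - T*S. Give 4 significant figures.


Step 1: T*S = 709.2 * 2.427e-22 = 1.721e-19 J
Step 2: G = H - T*S = -1.808e-19 - 1.721e-19
Step 3: G = -3.529e-19 J

-3.529e-19


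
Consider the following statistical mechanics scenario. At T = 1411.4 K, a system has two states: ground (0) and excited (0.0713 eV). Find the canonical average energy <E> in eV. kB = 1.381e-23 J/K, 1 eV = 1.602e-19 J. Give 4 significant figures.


Step 1: beta*E = 0.0713*1.602e-19/(1.381e-23*1411.4) = 0.586
Step 2: exp(-beta*E) = 0.5565
Step 3: <E> = 0.0713*0.5565/(1+0.5565) = 0.02549 eV

0.02549


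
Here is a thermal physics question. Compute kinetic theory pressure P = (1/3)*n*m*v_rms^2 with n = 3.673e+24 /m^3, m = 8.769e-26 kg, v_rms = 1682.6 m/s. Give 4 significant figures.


Step 1: v_rms^2 = 1682.6^2 = 2.831e+06
Step 2: n*m = 3.673e+24*8.769e-26 = 0.3221
Step 3: P = (1/3)*0.3221*2.831e+06 = 3.04e+05 Pa

3.04e+05


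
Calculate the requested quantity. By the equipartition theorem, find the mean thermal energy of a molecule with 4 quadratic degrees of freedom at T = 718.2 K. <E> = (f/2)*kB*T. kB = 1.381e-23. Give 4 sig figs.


Step 1: f/2 = 4/2 = 2
Step 2: kB*T = 1.381e-23 * 718.2 = 9.918e-21
Step 3: <E> = 2 * 9.918e-21 = 1.984e-20 J

1.984e-20


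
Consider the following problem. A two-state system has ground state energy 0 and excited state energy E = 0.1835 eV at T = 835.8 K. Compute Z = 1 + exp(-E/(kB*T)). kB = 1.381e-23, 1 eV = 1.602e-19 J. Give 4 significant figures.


Step 1: Compute beta*E = E*eV/(kB*T) = 0.1835*1.602e-19/(1.381e-23*835.8) = 2.547
Step 2: exp(-beta*E) = exp(-2.547) = 0.07833
Step 3: Z = 1 + 0.07833 = 1.078

1.078


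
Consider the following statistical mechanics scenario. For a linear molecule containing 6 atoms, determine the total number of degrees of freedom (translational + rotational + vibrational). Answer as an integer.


Step 1: Translational DOF = 3
Step 2: Rotational DOF (linear) = 2
Step 3: Vibrational DOF = 3*6 - 5 = 13
Step 4: Total = 3 + 2 + 13 = 18

18


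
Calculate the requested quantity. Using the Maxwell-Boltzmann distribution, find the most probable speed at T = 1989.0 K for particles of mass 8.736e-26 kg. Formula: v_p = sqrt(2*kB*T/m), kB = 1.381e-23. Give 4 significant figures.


Step 1: Numerator = 2*kB*T = 2*1.381e-23*1989.0 = 5.494e-20
Step 2: Ratio = 5.494e-20 / 8.736e-26 = 6.288e+05
Step 3: v_p = sqrt(6.288e+05) = 793 m/s

793


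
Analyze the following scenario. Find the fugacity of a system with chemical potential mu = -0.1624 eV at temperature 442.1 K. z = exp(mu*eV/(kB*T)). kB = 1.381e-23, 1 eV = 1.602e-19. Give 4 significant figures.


Step 1: Convert mu to Joules: -0.1624*1.602e-19 = -2.602e-20 J
Step 2: kB*T = 1.381e-23*442.1 = 6.105e-21 J
Step 3: mu/(kB*T) = -4.261
Step 4: z = exp(-4.261) = 0.01411

0.01411


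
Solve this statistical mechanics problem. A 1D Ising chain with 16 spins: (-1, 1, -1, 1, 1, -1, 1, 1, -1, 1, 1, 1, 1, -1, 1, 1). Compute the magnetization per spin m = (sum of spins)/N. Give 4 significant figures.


Step 1: Count up spins (+1): 11, down spins (-1): 5
Step 2: Total magnetization M = 11 - 5 = 6
Step 3: m = M/N = 6/16 = 0.375

0.375


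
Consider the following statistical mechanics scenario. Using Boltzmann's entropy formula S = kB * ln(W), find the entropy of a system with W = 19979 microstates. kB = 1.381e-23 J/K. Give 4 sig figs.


Step 1: ln(W) = ln(19979) = 9.902
Step 2: S = kB * ln(W) = 1.381e-23 * 9.902
Step 3: S = 1.368e-22 J/K

1.368e-22


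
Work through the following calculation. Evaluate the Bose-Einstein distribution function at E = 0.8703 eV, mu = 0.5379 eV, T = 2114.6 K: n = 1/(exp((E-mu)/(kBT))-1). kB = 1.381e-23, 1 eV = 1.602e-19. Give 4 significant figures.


Step 1: (E - mu) = 0.3324 eV
Step 2: x = (E-mu)*eV/(kB*T) = 0.3324*1.602e-19/(1.381e-23*2114.6) = 1.823
Step 3: exp(x) = 6.193
Step 4: n = 1/(exp(x)-1) = 0.1926

0.1926


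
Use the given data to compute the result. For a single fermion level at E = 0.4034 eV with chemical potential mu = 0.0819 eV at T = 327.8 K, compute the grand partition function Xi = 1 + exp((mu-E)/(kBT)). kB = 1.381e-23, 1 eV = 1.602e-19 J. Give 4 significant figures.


Step 1: (mu - E) = 0.0819 - 0.4034 = -0.3215 eV
Step 2: x = (mu-E)*eV/(kB*T) = -0.3215*1.602e-19/(1.381e-23*327.8) = -11.38
Step 3: exp(x) = 1.145e-05
Step 4: Xi = 1 + 1.145e-05 = 1

1


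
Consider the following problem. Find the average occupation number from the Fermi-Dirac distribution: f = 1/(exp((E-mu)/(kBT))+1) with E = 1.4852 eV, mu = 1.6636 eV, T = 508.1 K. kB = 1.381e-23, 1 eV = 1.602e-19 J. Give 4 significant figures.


Step 1: (E - mu) = 1.4852 - 1.6636 = -0.1784 eV
Step 2: Convert: (E-mu)*eV = -2.858e-20 J
Step 3: x = (E-mu)*eV/(kB*T) = -4.073
Step 4: f = 1/(exp(-4.073)+1) = 0.9833

0.9833
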